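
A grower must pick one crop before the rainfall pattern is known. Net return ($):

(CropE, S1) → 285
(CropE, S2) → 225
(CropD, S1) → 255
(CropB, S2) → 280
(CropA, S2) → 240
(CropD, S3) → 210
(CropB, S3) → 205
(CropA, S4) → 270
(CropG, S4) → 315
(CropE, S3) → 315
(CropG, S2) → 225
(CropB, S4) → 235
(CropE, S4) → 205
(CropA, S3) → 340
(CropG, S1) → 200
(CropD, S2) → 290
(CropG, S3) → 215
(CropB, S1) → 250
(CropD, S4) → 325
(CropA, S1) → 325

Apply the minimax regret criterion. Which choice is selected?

Column bests: S1=325, S2=290, S3=340, S4=325.
CropD regrets: 70, 0, 130, 0 → max 130
CropA regrets: 0, 50, 0, 55 → max 55
CropE regrets: 40, 65, 25, 120 → max 120
CropG regrets: 125, 65, 125, 10 → max 125
CropB regrets: 75, 10, 135, 90 → max 135
Smallest max regret = 55 → CropA.

CropA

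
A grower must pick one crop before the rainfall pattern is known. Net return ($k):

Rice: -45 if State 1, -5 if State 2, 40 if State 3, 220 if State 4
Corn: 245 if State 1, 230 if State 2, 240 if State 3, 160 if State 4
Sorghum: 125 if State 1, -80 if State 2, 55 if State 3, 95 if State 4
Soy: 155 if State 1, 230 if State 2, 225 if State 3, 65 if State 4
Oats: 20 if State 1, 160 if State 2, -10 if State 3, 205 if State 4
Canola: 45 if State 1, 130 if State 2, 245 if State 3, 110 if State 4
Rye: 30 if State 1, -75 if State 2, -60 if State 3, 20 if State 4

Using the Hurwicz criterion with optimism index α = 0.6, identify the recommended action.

Corn

Rice: 0.6·220 + 0.4·(-45) = 114
Corn: 0.6·245 + 0.4·160 = 211
Sorghum: 0.6·125 + 0.4·(-80) = 43
Soy: 0.6·230 + 0.4·65 = 164
Oats: 0.6·205 + 0.4·(-10) = 119
Canola: 0.6·245 + 0.4·45 = 165
Rye: 0.6·30 + 0.4·(-75) = -12
Highest Hurwicz score = 211 → Corn.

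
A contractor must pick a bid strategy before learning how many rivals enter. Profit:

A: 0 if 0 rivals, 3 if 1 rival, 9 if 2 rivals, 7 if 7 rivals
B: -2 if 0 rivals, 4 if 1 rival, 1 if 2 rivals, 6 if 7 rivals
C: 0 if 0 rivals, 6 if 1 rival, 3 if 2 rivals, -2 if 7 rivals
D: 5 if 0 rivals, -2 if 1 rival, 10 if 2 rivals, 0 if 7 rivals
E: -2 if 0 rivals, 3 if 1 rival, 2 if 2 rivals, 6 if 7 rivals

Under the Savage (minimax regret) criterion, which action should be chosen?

A

Column bests: 0 rivals=5, 1 rival=6, 2 rivals=10, 7 rivals=7.
A regrets: 5, 3, 1, 0 → max 5
B regrets: 7, 2, 9, 1 → max 9
C regrets: 5, 0, 7, 9 → max 9
D regrets: 0, 8, 0, 7 → max 8
E regrets: 7, 3, 8, 1 → max 8
Smallest max regret = 5 → A.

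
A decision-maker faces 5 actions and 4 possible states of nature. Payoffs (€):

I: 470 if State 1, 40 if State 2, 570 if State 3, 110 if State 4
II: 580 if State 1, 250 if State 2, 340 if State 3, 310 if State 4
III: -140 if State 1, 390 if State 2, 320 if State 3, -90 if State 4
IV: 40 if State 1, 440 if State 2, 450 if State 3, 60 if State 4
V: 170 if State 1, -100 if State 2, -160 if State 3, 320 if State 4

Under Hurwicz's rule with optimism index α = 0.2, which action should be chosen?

I: 0.2·570 + 0.8·40 = 146
II: 0.2·580 + 0.8·250 = 316
III: 0.2·390 + 0.8·(-140) = -34
IV: 0.2·450 + 0.8·40 = 122
V: 0.2·320 + 0.8·(-160) = -64
Highest Hurwicz score = 316 → II.

II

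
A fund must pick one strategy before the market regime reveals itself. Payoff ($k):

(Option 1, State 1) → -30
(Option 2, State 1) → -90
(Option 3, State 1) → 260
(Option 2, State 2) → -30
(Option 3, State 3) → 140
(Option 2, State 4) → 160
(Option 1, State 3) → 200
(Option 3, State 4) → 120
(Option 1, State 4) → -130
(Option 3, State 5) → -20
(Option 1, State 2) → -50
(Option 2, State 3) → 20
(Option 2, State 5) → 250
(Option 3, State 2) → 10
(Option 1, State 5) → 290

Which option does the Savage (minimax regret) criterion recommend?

Option 1

Column bests: State 1=260, State 2=10, State 3=200, State 4=160, State 5=290.
Option 1 regrets: 290, 60, 0, 290, 0 → max 290
Option 2 regrets: 350, 40, 180, 0, 40 → max 350
Option 3 regrets: 0, 0, 60, 40, 310 → max 310
Smallest max regret = 290 → Option 1.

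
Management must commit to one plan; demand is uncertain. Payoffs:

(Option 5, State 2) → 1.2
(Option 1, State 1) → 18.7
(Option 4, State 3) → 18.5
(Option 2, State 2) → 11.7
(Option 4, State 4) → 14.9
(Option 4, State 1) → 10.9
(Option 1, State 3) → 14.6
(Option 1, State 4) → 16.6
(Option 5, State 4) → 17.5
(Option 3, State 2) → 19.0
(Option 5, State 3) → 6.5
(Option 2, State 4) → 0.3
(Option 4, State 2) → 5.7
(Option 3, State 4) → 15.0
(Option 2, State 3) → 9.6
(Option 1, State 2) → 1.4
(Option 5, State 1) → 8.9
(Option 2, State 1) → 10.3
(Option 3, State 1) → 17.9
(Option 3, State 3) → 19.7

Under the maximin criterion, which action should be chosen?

Option 3

Row minima: Option 1=1.4, Option 2=0.3, Option 3=15.0, Option 4=5.7, Option 5=1.2
Best worst-case = 15.0 → Option 3.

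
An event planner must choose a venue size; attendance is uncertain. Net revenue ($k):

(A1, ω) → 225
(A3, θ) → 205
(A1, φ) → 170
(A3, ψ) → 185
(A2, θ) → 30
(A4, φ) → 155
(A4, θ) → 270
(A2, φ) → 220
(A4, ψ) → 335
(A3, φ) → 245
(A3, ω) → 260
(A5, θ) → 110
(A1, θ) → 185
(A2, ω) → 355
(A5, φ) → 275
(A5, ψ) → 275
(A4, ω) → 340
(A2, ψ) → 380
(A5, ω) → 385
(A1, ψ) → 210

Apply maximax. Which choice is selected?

A5

Row maxima: A1=225, A2=380, A3=260, A4=340, A5=385
Best best-case = 385 → A5.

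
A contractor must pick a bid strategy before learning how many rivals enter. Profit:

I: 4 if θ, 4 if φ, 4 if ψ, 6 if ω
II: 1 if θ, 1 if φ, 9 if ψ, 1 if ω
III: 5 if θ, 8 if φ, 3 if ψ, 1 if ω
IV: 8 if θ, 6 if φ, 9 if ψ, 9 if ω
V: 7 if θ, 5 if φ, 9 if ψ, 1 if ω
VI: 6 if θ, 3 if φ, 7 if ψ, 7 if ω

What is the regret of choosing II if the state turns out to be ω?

8

Best payoff under ω is 9.
Regret = 9 − 1 = 8.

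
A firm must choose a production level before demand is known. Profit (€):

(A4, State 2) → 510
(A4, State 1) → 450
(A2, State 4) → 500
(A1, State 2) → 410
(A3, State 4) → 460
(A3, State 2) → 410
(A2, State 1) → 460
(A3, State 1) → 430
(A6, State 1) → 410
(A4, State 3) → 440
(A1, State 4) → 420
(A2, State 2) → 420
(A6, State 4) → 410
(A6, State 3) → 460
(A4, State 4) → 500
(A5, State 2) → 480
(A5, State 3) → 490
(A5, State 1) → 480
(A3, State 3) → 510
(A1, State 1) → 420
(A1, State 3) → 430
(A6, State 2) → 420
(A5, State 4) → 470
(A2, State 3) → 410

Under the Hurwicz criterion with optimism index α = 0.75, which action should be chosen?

A4

A1: 0.75·430 + 0.25·410 = 425
A2: 0.75·500 + 0.25·410 = 477.5
A3: 0.75·510 + 0.25·410 = 485
A4: 0.75·510 + 0.25·440 = 492.5
A5: 0.75·490 + 0.25·470 = 485
A6: 0.75·460 + 0.25·410 = 447.5
Highest Hurwicz score = 492.5 → A4.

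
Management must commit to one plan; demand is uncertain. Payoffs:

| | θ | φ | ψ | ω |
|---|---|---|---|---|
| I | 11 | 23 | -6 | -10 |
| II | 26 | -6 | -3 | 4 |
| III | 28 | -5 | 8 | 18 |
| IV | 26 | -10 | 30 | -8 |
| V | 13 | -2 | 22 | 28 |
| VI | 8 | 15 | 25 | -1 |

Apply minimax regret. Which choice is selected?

V

Column bests: θ=28, φ=23, ψ=30, ω=28.
I regrets: 17, 0, 36, 38 → max 38
II regrets: 2, 29, 33, 24 → max 33
III regrets: 0, 28, 22, 10 → max 28
IV regrets: 2, 33, 0, 36 → max 36
V regrets: 15, 25, 8, 0 → max 25
VI regrets: 20, 8, 5, 29 → max 29
Smallest max regret = 25 → V.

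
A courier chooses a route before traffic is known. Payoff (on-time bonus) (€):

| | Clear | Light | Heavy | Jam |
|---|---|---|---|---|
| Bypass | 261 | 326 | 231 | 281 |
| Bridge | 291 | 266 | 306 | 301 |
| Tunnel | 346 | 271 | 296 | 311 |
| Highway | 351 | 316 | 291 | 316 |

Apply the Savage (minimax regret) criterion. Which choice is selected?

Column bests: Clear=351, Light=326, Heavy=306, Jam=316.
Bypass regrets: 90, 0, 75, 35 → max 90
Bridge regrets: 60, 60, 0, 15 → max 60
Tunnel regrets: 5, 55, 10, 5 → max 55
Highway regrets: 0, 10, 15, 0 → max 15
Smallest max regret = 15 → Highway.

Highway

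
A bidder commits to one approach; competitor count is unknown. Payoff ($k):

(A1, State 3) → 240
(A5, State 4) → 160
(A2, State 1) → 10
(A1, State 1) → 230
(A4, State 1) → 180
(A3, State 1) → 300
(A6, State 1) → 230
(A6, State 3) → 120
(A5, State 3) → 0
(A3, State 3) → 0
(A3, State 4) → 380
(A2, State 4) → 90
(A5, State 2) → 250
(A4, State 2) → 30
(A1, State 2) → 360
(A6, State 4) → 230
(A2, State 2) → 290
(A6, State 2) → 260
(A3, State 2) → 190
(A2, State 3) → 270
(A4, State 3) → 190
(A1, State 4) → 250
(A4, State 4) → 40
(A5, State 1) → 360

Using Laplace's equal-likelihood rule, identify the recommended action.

A1

Row averages: A1=270, A2=165, A3=217.5, A4=110, A5=192.5, A6=210
Highest average = 270 → A1.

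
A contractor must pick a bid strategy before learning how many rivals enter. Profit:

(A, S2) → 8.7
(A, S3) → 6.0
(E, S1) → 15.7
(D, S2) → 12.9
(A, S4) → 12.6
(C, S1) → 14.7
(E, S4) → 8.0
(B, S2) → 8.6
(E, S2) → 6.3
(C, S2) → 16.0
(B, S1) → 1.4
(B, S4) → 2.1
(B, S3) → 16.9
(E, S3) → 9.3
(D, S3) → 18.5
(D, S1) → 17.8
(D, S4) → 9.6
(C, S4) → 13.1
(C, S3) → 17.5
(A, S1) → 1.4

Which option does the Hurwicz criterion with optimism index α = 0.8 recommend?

A: 0.8·12.6 + 0.2·1.4 = 10.36
B: 0.8·16.9 + 0.2·1.4 = 13.8
C: 0.8·17.5 + 0.2·13.1 = 16.62
D: 0.8·18.5 + 0.2·9.6 = 16.72
E: 0.8·15.7 + 0.2·6.3 = 13.82
Highest Hurwicz score = 16.72 → D.

D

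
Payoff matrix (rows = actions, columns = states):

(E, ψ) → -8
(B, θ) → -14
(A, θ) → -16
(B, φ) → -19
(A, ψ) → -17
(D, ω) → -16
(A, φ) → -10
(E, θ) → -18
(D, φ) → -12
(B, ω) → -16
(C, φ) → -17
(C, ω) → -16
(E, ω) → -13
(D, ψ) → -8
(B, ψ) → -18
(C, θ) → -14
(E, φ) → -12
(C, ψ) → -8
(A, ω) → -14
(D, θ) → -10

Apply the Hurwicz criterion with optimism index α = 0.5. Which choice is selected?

D

A: 0.5·(-10) + 0.5·(-17) = -13.5
B: 0.5·(-14) + 0.5·(-19) = -16.5
C: 0.5·(-8) + 0.5·(-17) = -12.5
D: 0.5·(-8) + 0.5·(-16) = -12
E: 0.5·(-8) + 0.5·(-18) = -13
Highest Hurwicz score = -12 → D.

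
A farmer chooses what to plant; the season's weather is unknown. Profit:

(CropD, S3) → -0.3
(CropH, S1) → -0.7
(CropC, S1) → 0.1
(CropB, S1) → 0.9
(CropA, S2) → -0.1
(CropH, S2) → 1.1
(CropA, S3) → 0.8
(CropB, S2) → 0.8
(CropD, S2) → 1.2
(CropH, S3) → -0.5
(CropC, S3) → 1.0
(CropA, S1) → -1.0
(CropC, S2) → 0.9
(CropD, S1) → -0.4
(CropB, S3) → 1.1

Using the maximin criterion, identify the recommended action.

CropB

Row minima: CropD=-0.4, CropA=-1.0, CropH=-0.7, CropC=0.1, CropB=0.8
Best worst-case = 0.8 → CropB.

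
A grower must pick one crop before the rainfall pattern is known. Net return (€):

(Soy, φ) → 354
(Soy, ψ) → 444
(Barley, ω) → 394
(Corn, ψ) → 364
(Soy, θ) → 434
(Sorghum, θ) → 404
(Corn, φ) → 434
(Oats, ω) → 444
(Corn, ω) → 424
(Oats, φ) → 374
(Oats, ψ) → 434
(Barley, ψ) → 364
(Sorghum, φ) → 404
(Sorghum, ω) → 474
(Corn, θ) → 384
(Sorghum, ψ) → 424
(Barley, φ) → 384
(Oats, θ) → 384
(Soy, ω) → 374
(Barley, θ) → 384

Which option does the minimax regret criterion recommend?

Sorghum

Column bests: θ=434, φ=434, ψ=444, ω=474.
Soy regrets: 0, 80, 0, 100 → max 100
Barley regrets: 50, 50, 80, 80 → max 80
Corn regrets: 50, 0, 80, 50 → max 80
Oats regrets: 50, 60, 10, 30 → max 60
Sorghum regrets: 30, 30, 20, 0 → max 30
Smallest max regret = 30 → Sorghum.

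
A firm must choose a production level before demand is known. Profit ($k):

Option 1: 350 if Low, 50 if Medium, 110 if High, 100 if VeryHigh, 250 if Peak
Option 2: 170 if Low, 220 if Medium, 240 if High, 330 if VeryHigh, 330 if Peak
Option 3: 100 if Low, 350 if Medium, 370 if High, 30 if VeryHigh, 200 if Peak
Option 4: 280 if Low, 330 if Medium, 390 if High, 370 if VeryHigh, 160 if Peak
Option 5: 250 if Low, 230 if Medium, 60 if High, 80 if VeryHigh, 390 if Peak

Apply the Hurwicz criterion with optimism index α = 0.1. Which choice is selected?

Option 1: 0.1·350 + 0.9·50 = 80
Option 2: 0.1·330 + 0.9·170 = 186
Option 3: 0.1·370 + 0.9·30 = 64
Option 4: 0.1·390 + 0.9·160 = 183
Option 5: 0.1·390 + 0.9·60 = 93
Highest Hurwicz score = 186 → Option 2.

Option 2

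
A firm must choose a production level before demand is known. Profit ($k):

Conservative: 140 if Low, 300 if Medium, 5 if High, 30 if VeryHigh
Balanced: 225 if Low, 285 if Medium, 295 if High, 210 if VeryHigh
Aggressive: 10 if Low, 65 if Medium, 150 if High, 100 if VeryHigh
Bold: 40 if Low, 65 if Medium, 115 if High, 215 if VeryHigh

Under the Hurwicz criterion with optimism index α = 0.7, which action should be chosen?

Conservative: 0.7·300 + 0.3·5 = 211.5
Balanced: 0.7·295 + 0.3·210 = 269.5
Aggressive: 0.7·150 + 0.3·10 = 108
Bold: 0.7·215 + 0.3·40 = 162.5
Highest Hurwicz score = 269.5 → Balanced.

Balanced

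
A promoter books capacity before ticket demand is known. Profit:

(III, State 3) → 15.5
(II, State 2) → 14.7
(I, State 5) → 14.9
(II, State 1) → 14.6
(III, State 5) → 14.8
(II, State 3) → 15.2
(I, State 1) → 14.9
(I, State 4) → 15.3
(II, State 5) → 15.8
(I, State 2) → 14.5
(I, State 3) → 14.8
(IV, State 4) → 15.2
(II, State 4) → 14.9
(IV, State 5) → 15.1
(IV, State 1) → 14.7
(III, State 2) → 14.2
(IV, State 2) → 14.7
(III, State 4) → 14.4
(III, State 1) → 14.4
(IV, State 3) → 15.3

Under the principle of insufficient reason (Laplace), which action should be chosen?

II

Row averages: I=14.88, II=15.04, III=14.66, IV=15
Highest average = 15.04 → II.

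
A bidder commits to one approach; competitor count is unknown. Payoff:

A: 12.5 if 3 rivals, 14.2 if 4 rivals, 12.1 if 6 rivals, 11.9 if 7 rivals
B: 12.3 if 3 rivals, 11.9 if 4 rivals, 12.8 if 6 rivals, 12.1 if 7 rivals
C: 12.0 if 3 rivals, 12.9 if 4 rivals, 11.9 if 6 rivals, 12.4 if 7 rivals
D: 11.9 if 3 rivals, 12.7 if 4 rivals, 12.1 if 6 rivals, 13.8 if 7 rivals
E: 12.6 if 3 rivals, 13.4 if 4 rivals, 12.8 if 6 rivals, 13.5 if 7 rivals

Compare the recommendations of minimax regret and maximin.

minimax regret → E; maximin → E (agree)

Column bests: 3 rivals=12.6, 4 rivals=14.2, 6 rivals=12.8, 7 rivals=13.8.
A regrets: 0.1, 0.0, 0.7, 1.9 → max 1.9
B regrets: 0.3, 2.3, 0.0, 1.7 → max 2.3
C regrets: 0.6, 1.3, 0.9, 1.4 → max 1.4
D regrets: 0.7, 1.5, 0.7, 0.0 → max 1.5
E regrets: 0.0, 0.8, 0.0, 0.3 → max 0.8
Smallest max regret = 0.8 → E.
Row minima: A=11.9, B=11.9, C=11.9, D=11.9, E=12.6
Best worst-case = 12.6 → E.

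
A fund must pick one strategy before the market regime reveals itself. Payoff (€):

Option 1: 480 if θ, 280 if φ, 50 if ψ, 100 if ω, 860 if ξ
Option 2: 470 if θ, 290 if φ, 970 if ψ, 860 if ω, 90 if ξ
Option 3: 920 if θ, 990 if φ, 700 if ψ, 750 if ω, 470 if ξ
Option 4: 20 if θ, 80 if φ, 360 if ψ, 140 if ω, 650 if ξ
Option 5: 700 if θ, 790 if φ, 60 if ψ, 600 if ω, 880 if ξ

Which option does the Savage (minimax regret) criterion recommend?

Column bests: θ=920, φ=990, ψ=970, ω=860, ξ=880.
Option 1 regrets: 440, 710, 920, 760, 20 → max 920
Option 2 regrets: 450, 700, 0, 0, 790 → max 790
Option 3 regrets: 0, 0, 270, 110, 410 → max 410
Option 4 regrets: 900, 910, 610, 720, 230 → max 910
Option 5 regrets: 220, 200, 910, 260, 0 → max 910
Smallest max regret = 410 → Option 3.

Option 3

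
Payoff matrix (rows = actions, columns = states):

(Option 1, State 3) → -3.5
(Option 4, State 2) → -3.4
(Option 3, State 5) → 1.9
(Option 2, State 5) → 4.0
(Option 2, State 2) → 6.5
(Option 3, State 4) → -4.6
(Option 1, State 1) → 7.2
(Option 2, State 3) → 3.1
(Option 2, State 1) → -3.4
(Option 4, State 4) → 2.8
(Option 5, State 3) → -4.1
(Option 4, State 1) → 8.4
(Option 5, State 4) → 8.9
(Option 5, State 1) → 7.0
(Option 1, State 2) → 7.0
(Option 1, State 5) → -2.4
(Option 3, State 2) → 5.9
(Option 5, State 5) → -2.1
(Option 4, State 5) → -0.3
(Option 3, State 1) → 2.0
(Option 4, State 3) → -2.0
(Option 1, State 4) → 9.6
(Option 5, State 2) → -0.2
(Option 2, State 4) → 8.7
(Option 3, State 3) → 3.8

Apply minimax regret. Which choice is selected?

Option 1

Column bests: State 1=8.4, State 2=7.0, State 3=3.8, State 4=9.6, State 5=4.0.
Option 1 regrets: 1.2, 0.0, 7.3, 0.0, 6.4 → max 7.3
Option 2 regrets: 11.8, 0.5, 0.7, 0.9, 0.0 → max 11.8
Option 3 regrets: 6.4, 1.1, 0.0, 14.2, 2.1 → max 14.2
Option 4 regrets: 0.0, 10.4, 5.8, 6.8, 4.3 → max 10.4
Option 5 regrets: 1.4, 7.2, 7.9, 0.7, 6.1 → max 7.9
Smallest max regret = 7.3 → Option 1.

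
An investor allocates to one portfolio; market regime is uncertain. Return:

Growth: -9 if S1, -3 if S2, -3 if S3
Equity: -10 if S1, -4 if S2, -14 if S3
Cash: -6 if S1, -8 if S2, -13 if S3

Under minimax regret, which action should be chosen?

Column bests: S1=-6, S2=-3, S3=-3.
Growth regrets: 3, 0, 0 → max 3
Equity regrets: 4, 1, 11 → max 11
Cash regrets: 0, 5, 10 → max 10
Smallest max regret = 3 → Growth.

Growth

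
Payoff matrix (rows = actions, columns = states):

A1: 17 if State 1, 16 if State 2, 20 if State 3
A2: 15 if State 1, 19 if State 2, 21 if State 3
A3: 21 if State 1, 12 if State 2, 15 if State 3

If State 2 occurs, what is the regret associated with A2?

0

Best payoff under State 2 is 19.
Regret = 19 − 19 = 0.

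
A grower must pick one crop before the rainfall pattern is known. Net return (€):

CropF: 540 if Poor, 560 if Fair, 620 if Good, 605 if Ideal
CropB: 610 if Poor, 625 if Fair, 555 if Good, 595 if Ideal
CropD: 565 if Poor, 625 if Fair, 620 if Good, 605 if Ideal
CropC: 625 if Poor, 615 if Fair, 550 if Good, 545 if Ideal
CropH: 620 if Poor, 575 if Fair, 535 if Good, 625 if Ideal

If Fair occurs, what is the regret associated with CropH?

Best payoff under Fair is 625.
Regret = 625 − 575 = 50.

50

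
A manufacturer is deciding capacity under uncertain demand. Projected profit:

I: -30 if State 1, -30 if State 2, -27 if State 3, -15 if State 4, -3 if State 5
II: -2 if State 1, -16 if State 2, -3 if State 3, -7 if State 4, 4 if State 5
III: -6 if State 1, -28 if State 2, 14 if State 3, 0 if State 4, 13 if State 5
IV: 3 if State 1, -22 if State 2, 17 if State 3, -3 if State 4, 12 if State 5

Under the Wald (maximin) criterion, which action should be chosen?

II

Row minima: I=-30, II=-16, III=-28, IV=-22
Best worst-case = -16 → II.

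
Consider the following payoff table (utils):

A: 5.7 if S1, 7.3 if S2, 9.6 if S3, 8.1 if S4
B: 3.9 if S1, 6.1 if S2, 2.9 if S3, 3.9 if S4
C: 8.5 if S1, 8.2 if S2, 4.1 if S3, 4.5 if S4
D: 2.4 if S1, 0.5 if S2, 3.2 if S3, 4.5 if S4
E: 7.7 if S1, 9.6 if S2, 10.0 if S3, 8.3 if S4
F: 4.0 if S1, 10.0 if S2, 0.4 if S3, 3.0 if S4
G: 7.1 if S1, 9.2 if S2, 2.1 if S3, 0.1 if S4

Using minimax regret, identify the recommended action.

Column bests: S1=8.5, S2=10.0, S3=10.0, S4=8.3.
A regrets: 2.8, 2.7, 0.4, 0.2 → max 2.8
B regrets: 4.6, 3.9, 7.1, 4.4 → max 7.1
C regrets: 0.0, 1.8, 5.9, 3.8 → max 5.9
D regrets: 6.1, 9.5, 6.8, 3.8 → max 9.5
E regrets: 0.8, 0.4, 0.0, 0.0 → max 0.8
F regrets: 4.5, 0.0, 9.6, 5.3 → max 9.6
G regrets: 1.4, 0.8, 7.9, 8.2 → max 8.2
Smallest max regret = 0.8 → E.

E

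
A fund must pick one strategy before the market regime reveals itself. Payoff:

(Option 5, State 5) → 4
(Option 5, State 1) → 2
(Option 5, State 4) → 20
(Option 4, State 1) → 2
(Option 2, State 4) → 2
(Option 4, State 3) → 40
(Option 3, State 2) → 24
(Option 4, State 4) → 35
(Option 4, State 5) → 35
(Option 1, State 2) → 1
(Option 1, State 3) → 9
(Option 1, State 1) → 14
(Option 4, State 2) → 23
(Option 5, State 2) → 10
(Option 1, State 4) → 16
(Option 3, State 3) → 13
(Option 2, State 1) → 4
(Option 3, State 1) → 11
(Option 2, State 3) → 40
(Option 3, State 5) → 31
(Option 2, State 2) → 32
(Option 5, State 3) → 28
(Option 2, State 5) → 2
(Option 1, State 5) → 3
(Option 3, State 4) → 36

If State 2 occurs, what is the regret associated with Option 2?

0

Best payoff under State 2 is 32.
Regret = 32 − 32 = 0.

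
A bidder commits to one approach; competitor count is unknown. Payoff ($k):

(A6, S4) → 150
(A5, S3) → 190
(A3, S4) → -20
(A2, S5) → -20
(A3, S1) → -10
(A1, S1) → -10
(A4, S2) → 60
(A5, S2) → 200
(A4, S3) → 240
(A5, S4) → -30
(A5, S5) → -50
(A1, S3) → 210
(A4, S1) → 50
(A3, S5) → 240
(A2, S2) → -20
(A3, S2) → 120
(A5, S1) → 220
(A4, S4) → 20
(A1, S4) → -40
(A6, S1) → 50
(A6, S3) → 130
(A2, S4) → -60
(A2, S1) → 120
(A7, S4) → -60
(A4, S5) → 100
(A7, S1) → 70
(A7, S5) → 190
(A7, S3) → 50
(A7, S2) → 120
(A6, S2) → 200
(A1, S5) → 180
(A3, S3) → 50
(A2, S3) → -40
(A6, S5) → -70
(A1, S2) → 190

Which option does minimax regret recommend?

A4

Column bests: S1=220, S2=200, S3=240, S4=150, S5=240.
A1 regrets: 230, 10, 30, 190, 60 → max 230
A2 regrets: 100, 220, 280, 210, 260 → max 280
A3 regrets: 230, 80, 190, 170, 0 → max 230
A4 regrets: 170, 140, 0, 130, 140 → max 170
A5 regrets: 0, 0, 50, 180, 290 → max 290
A6 regrets: 170, 0, 110, 0, 310 → max 310
A7 regrets: 150, 80, 190, 210, 50 → max 210
Smallest max regret = 170 → A4.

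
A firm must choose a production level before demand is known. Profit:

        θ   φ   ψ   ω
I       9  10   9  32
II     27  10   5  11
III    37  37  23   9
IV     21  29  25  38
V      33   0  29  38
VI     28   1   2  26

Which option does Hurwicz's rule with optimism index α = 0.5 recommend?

I: 0.5·32 + 0.5·9 = 20.5
II: 0.5·27 + 0.5·5 = 16
III: 0.5·37 + 0.5·9 = 23
IV: 0.5·38 + 0.5·21 = 29.5
V: 0.5·38 + 0.5·0 = 19
VI: 0.5·28 + 0.5·1 = 14.5
Highest Hurwicz score = 29.5 → IV.

IV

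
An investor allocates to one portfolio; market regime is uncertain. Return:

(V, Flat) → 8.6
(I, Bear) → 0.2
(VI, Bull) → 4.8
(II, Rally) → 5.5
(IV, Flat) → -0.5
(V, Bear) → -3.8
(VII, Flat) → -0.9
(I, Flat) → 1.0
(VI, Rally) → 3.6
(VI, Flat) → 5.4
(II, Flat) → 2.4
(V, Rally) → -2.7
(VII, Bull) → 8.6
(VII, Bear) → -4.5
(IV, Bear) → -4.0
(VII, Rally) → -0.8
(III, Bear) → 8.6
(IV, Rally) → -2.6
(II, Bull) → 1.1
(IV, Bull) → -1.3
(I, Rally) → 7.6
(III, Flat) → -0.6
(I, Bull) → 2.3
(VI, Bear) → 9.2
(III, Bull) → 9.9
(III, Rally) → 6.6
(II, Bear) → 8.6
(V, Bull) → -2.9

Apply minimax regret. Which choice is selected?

VI

Column bests: Bear=9.2, Flat=8.6, Bull=9.9, Rally=7.6.
I regrets: 9.0, 7.6, 7.6, 0.0 → max 9.0
II regrets: 0.6, 6.2, 8.8, 2.1 → max 8.8
III regrets: 0.6, 9.2, 0.0, 1.0 → max 9.2
IV regrets: 13.2, 9.1, 11.2, 10.2 → max 13.2
V regrets: 13.0, 0.0, 12.8, 10.3 → max 13.0
VI regrets: 0.0, 3.2, 5.1, 4.0 → max 5.1
VII regrets: 13.7, 9.5, 1.3, 8.4 → max 13.7
Smallest max regret = 5.1 → VI.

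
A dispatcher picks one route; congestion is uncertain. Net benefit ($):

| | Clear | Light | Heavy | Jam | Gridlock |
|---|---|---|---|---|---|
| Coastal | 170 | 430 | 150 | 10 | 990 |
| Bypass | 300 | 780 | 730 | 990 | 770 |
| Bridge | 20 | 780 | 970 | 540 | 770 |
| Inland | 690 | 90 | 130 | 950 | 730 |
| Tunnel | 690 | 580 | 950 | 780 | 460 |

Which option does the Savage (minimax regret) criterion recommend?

Column bests: Clear=690, Light=780, Heavy=970, Jam=990, Gridlock=990.
Coastal regrets: 520, 350, 820, 980, 0 → max 980
Bypass regrets: 390, 0, 240, 0, 220 → max 390
Bridge regrets: 670, 0, 0, 450, 220 → max 670
Inland regrets: 0, 690, 840, 40, 260 → max 840
Tunnel regrets: 0, 200, 20, 210, 530 → max 530
Smallest max regret = 390 → Bypass.

Bypass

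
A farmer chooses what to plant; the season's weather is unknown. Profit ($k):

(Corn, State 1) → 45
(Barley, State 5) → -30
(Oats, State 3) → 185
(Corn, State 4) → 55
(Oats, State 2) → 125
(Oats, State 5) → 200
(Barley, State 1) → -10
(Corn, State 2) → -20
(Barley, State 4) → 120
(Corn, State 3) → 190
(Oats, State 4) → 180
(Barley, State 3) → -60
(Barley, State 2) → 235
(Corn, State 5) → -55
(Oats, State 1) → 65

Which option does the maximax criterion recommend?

Row maxima: Oats=200, Barley=235, Corn=190
Best best-case = 235 → Barley.

Barley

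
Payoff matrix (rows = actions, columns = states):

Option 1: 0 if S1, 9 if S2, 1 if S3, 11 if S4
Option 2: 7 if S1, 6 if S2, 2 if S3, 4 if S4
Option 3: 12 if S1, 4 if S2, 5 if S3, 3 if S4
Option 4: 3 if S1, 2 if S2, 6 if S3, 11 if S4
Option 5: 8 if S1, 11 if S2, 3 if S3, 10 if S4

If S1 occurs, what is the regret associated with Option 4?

9

Best payoff under S1 is 12.
Regret = 12 − 3 = 9.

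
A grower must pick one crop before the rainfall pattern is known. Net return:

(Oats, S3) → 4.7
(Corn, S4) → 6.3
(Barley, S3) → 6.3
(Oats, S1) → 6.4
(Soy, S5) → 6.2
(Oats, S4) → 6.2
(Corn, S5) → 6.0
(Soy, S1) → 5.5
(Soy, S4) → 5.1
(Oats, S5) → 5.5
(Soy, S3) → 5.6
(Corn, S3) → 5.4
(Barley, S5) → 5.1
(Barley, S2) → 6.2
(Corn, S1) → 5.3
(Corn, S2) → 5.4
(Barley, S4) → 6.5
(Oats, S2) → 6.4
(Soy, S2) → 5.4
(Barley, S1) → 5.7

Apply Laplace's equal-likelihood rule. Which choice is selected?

Row averages: Oats=5.84, Barley=5.96, Corn=5.68, Soy=5.56
Highest average = 5.96 → Barley.

Barley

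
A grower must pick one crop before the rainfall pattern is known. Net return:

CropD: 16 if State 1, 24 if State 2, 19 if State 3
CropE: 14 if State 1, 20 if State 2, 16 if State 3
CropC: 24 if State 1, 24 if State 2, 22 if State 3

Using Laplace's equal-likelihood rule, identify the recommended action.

Row averages: CropD=59/3, CropE=50/3, CropC=70/3
Highest average = 70/3 → CropC.

CropC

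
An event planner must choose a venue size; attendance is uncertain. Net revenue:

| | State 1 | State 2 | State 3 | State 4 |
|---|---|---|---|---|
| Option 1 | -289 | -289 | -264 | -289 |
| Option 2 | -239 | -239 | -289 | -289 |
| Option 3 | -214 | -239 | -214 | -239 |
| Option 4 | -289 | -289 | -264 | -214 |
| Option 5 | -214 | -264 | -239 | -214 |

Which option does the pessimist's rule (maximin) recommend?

Row minima: Option 1=-289, Option 2=-289, Option 3=-239, Option 4=-289, Option 5=-264
Best worst-case = -239 → Option 3.

Option 3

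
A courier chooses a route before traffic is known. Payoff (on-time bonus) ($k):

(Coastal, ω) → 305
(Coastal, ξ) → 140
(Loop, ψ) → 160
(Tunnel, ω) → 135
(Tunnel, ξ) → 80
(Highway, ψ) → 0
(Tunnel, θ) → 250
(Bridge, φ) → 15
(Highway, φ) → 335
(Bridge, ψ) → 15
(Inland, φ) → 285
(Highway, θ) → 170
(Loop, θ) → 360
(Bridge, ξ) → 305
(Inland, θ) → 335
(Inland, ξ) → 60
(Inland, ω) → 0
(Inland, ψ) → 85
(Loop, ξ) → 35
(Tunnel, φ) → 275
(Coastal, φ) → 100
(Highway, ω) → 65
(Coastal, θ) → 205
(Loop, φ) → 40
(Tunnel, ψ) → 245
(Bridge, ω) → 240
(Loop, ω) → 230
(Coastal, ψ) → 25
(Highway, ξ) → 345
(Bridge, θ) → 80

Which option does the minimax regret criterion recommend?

Column bests: θ=360, φ=335, ψ=245, ω=305, ξ=345.
Bridge regrets: 280, 320, 230, 65, 40 → max 320
Coastal regrets: 155, 235, 220, 0, 205 → max 235
Highway regrets: 190, 0, 245, 240, 0 → max 245
Loop regrets: 0, 295, 85, 75, 310 → max 310
Tunnel regrets: 110, 60, 0, 170, 265 → max 265
Inland regrets: 25, 50, 160, 305, 285 → max 305
Smallest max regret = 235 → Coastal.

Coastal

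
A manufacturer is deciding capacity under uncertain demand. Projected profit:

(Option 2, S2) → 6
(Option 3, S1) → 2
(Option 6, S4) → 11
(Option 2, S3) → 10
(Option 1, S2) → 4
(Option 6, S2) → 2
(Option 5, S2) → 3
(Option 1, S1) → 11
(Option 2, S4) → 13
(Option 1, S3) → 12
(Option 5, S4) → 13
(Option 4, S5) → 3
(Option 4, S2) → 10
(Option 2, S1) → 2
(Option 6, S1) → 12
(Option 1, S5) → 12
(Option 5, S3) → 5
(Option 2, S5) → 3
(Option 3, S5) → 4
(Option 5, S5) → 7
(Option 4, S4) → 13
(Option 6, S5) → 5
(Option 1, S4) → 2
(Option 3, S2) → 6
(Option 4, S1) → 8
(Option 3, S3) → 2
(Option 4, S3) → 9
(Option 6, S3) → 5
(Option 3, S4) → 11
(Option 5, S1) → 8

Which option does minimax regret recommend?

Option 5

Column bests: S1=12, S2=10, S3=12, S4=13, S5=12.
Option 1 regrets: 1, 6, 0, 11, 0 → max 11
Option 2 regrets: 10, 4, 2, 0, 9 → max 10
Option 3 regrets: 10, 4, 10, 2, 8 → max 10
Option 4 regrets: 4, 0, 3, 0, 9 → max 9
Option 5 regrets: 4, 7, 7, 0, 5 → max 7
Option 6 regrets: 0, 8, 7, 2, 7 → max 8
Smallest max regret = 7 → Option 5.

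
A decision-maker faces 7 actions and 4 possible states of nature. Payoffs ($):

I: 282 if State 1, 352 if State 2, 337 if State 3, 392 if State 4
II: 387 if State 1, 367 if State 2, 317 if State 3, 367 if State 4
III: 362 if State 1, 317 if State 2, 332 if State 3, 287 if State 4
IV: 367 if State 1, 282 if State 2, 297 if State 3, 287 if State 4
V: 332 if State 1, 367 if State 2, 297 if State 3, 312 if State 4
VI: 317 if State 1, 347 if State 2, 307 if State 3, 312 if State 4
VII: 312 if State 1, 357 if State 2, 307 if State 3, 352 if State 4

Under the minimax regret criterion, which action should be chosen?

Column bests: State 1=387, State 2=367, State 3=337, State 4=392.
I regrets: 105, 15, 0, 0 → max 105
II regrets: 0, 0, 20, 25 → max 25
III regrets: 25, 50, 5, 105 → max 105
IV regrets: 20, 85, 40, 105 → max 105
V regrets: 55, 0, 40, 80 → max 80
VI regrets: 70, 20, 30, 80 → max 80
VII regrets: 75, 10, 30, 40 → max 75
Smallest max regret = 25 → II.

II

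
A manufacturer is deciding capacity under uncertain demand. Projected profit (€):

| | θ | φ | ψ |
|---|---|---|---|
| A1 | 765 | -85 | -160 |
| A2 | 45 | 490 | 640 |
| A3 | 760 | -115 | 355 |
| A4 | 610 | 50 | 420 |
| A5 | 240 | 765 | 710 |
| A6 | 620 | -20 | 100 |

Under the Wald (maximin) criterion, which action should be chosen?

A5

Row minima: A1=-160, A2=45, A3=-115, A4=50, A5=240, A6=-20
Best worst-case = 240 → A5.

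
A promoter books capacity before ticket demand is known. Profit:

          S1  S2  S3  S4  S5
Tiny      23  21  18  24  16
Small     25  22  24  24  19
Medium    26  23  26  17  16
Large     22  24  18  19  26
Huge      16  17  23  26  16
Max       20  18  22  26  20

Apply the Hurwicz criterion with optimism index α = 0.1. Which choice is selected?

Small

Tiny: 0.1·24 + 0.9·16 = 16.8
Small: 0.1·25 + 0.9·19 = 19.6
Medium: 0.1·26 + 0.9·16 = 17
Large: 0.1·26 + 0.9·18 = 18.8
Huge: 0.1·26 + 0.9·16 = 17
Max: 0.1·26 + 0.9·18 = 18.8
Highest Hurwicz score = 19.6 → Small.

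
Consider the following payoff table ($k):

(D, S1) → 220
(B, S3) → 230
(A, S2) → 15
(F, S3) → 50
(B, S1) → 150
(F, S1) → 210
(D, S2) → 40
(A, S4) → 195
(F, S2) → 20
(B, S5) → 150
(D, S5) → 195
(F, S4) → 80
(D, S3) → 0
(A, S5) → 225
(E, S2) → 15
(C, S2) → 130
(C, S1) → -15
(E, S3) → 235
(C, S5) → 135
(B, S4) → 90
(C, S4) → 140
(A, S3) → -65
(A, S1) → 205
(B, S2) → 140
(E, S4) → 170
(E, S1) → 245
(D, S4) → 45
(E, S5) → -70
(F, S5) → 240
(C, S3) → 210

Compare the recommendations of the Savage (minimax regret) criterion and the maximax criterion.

Column bests: S1=245, S2=140, S3=235, S4=195, S5=240.
A regrets: 40, 125, 300, 0, 15 → max 300
B regrets: 95, 0, 5, 105, 90 → max 105
C regrets: 260, 10, 25, 55, 105 → max 260
D regrets: 25, 100, 235, 150, 45 → max 235
E regrets: 0, 125, 0, 25, 310 → max 310
F regrets: 35, 120, 185, 115, 0 → max 185
Smallest max regret = 105 → B.
Row maxima: A=225, B=230, C=210, D=220, E=245, F=240
Best best-case = 245 → E.

minimax regret → B; maximax → E (disagree)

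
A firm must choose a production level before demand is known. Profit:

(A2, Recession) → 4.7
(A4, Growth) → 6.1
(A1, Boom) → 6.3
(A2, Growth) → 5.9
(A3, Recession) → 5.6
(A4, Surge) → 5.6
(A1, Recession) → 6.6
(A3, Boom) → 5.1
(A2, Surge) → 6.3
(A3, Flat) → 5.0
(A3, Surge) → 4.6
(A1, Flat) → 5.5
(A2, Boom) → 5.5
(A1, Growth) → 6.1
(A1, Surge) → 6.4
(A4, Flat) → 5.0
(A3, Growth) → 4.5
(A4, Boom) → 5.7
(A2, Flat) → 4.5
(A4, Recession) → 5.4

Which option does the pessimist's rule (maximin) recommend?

Row minima: A1=5.5, A2=4.5, A3=4.5, A4=5.0
Best worst-case = 5.5 → A1.

A1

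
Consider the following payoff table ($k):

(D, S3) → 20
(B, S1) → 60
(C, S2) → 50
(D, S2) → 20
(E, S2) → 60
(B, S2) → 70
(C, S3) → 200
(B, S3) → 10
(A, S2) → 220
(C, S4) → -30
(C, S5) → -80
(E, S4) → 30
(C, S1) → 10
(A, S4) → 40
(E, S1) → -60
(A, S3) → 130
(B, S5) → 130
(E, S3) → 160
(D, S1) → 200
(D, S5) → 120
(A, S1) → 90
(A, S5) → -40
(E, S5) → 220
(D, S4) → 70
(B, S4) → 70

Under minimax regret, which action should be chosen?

Column bests: S1=200, S2=220, S3=200, S4=70, S5=220.
A regrets: 110, 0, 70, 30, 260 → max 260
B regrets: 140, 150, 190, 0, 90 → max 190
C regrets: 190, 170, 0, 100, 300 → max 300
D regrets: 0, 200, 180, 0, 100 → max 200
E regrets: 260, 160, 40, 40, 0 → max 260
Smallest max regret = 190 → B.

B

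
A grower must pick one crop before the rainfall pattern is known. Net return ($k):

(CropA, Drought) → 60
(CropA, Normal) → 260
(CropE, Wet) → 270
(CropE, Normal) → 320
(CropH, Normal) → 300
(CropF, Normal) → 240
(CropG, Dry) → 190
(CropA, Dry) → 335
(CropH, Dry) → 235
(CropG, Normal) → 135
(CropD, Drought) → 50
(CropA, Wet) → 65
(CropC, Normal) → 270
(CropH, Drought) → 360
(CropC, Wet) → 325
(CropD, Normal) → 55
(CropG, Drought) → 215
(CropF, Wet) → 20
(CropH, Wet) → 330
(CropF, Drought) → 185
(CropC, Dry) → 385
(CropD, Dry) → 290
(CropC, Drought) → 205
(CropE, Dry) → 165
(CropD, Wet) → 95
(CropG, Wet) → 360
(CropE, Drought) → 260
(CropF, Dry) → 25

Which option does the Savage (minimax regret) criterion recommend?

Column bests: Drought=360, Dry=385, Normal=320, Wet=360.
CropC regrets: 155, 0, 50, 35 → max 155
CropA regrets: 300, 50, 60, 295 → max 300
CropG regrets: 145, 195, 185, 0 → max 195
CropF regrets: 175, 360, 80, 340 → max 360
CropD regrets: 310, 95, 265, 265 → max 310
CropE regrets: 100, 220, 0, 90 → max 220
CropH regrets: 0, 150, 20, 30 → max 150
Smallest max regret = 150 → CropH.

CropH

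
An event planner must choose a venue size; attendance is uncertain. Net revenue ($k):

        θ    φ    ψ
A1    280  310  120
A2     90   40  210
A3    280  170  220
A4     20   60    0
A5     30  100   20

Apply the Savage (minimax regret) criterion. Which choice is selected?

Column bests: θ=280, φ=310, ψ=220.
A1 regrets: 0, 0, 100 → max 100
A2 regrets: 190, 270, 10 → max 270
A3 regrets: 0, 140, 0 → max 140
A4 regrets: 260, 250, 220 → max 260
A5 regrets: 250, 210, 200 → max 250
Smallest max regret = 100 → A1.

A1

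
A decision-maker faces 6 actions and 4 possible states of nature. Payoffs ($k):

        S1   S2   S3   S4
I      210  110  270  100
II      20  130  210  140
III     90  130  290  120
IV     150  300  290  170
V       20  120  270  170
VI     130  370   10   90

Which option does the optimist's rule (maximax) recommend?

VI

Row maxima: I=270, II=210, III=290, IV=300, V=270, VI=370
Best best-case = 370 → VI.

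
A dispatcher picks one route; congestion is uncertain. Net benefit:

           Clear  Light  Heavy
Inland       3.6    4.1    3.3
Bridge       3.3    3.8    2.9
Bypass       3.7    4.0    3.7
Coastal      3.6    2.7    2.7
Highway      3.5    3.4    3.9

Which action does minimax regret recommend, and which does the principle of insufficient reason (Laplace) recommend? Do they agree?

minimax regret → Bypass; laplace → Bypass (agree)

Column bests: Clear=3.7, Light=4.1, Heavy=3.9.
Inland regrets: 0.1, 0.0, 0.6 → max 0.6
Bridge regrets: 0.4, 0.3, 1.0 → max 1.0
Bypass regrets: 0.0, 0.1, 0.2 → max 0.2
Coastal regrets: 0.1, 1.4, 1.2 → max 1.4
Highway regrets: 0.2, 0.7, 0.0 → max 0.7
Smallest max regret = 0.2 → Bypass.
Row averages: Inland=11/3, Bridge=10/3, Bypass=3.8, Coastal=3, Highway=3.6
Highest average = 3.8 → Bypass.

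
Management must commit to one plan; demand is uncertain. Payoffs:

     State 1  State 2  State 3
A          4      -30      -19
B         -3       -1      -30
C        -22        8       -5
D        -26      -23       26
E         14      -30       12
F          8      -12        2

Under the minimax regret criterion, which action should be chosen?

F

Column bests: State 1=14, State 2=8, State 3=26.
A regrets: 10, 38, 45 → max 45
B regrets: 17, 9, 56 → max 56
C regrets: 36, 0, 31 → max 36
D regrets: 40, 31, 0 → max 40
E regrets: 0, 38, 14 → max 38
F regrets: 6, 20, 24 → max 24
Smallest max regret = 24 → F.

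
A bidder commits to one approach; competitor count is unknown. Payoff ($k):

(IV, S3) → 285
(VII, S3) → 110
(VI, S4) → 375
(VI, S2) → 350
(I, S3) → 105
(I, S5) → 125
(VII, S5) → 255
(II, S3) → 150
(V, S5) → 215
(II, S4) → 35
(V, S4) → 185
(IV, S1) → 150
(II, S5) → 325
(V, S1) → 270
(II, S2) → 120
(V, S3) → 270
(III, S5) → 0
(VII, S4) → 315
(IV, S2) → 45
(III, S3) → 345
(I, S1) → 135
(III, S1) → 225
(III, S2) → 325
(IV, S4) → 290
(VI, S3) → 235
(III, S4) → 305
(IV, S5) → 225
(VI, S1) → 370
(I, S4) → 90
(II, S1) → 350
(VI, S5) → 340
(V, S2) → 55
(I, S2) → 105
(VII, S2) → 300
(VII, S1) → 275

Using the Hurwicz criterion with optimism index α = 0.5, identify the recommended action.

I: 0.5·135 + 0.5·90 = 112.5
II: 0.5·350 + 0.5·35 = 192.5
III: 0.5·345 + 0.5·0 = 172.5
IV: 0.5·290 + 0.5·45 = 167.5
V: 0.5·270 + 0.5·55 = 162.5
VI: 0.5·375 + 0.5·235 = 305
VII: 0.5·315 + 0.5·110 = 212.5
Highest Hurwicz score = 305 → VI.

VI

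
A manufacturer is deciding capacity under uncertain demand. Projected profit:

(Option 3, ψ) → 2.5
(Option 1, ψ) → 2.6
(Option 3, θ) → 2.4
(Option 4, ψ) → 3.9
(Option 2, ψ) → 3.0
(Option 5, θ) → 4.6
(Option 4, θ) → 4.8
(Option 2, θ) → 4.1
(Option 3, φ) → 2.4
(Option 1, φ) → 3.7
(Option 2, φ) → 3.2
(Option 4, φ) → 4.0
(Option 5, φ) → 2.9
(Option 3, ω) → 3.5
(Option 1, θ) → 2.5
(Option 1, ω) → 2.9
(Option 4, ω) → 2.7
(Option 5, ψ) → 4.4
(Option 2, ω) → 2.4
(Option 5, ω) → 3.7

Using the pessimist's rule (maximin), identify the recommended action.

Option 5

Row minima: Option 1=2.5, Option 2=2.4, Option 3=2.4, Option 4=2.7, Option 5=2.9
Best worst-case = 2.9 → Option 5.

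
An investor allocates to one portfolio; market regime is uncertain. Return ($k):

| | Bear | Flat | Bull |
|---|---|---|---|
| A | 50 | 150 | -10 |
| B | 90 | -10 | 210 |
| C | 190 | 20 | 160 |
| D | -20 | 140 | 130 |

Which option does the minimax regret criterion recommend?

Column bests: Bear=190, Flat=150, Bull=210.
A regrets: 140, 0, 220 → max 220
B regrets: 100, 160, 0 → max 160
C regrets: 0, 130, 50 → max 130
D regrets: 210, 10, 80 → max 210
Smallest max regret = 130 → C.

C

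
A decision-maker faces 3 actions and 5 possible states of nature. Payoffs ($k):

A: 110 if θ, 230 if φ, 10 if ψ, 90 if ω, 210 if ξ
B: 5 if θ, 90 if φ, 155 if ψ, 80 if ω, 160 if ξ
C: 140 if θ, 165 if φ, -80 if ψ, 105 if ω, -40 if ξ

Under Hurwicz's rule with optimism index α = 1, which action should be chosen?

A

A: 1·230 + 0·10 = 230
B: 1·160 + 0·5 = 160
C: 1·165 + 0·(-80) = 165
Highest Hurwicz score = 230 → A.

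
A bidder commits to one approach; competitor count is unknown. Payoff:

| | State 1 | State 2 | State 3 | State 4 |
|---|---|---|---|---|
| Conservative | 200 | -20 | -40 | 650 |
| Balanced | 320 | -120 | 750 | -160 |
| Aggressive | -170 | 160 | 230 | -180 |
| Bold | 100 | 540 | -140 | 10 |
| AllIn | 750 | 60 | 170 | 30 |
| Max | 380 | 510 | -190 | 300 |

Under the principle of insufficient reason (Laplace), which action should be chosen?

Row averages: Conservative=197.5, Balanced=197.5, Aggressive=10, Bold=127.5, AllIn=252.5, Max=250
Highest average = 252.5 → AllIn.

AllIn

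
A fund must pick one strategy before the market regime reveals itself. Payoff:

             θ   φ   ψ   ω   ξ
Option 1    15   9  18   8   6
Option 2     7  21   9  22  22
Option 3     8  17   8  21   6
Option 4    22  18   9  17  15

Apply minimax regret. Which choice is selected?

Option 4

Column bests: θ=22, φ=21, ψ=18, ω=22, ξ=22.
Option 1 regrets: 7, 12, 0, 14, 16 → max 16
Option 2 regrets: 15, 0, 9, 0, 0 → max 15
Option 3 regrets: 14, 4, 10, 1, 16 → max 16
Option 4 regrets: 0, 3, 9, 5, 7 → max 9
Smallest max regret = 9 → Option 4.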